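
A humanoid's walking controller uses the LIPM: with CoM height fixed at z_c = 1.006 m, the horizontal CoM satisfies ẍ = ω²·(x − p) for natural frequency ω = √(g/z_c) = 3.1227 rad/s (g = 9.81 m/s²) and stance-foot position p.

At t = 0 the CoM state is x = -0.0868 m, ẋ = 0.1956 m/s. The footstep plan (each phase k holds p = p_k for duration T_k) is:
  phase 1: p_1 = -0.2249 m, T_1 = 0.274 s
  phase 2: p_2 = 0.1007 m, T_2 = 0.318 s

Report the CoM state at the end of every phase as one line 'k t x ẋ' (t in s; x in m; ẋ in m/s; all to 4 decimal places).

1 0.2740 0.0273 0.6874
2 0.5920 0.2443 0.7881

phase 1: p=-0.2249, T=0.274, ωT=0.855620, cosh=1.388926, sinh=0.963906; start (x,ẋ)=(-0.086800, 0.195600) → end (x,ẋ)=(0.027288, 0.687354)
phase 2: p=0.1007, T=0.318, ωT=0.993019, cosh=1.534914, sinh=1.164457; start (x,ẋ)=(0.027288, 0.687354) → end (x,ẋ)=(0.244333, 0.788084)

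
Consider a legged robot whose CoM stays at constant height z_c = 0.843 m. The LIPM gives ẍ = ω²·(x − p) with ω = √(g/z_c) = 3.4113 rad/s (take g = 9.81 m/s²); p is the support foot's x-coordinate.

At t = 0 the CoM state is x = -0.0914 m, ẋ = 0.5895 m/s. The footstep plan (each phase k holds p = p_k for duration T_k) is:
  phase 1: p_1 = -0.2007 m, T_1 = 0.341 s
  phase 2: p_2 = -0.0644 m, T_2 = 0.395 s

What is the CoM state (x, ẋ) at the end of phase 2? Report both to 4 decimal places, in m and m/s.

x = 1.3900, ẋ = 5.0998

phase 1: p=-0.2007, T=0.341, ωT=1.163253, cosh=1.756398, sinh=1.443930; start (x,ẋ)=(-0.091400, 0.589500) → end (x,ẋ)=(0.240797, 1.573773)
phase 2: p=-0.0644, T=0.395, ωT=1.347464, cosh=2.053776, sinh=1.793877; start (x,ẋ)=(0.240797, 1.573773) → end (x,ẋ)=(1.389996, 5.099817)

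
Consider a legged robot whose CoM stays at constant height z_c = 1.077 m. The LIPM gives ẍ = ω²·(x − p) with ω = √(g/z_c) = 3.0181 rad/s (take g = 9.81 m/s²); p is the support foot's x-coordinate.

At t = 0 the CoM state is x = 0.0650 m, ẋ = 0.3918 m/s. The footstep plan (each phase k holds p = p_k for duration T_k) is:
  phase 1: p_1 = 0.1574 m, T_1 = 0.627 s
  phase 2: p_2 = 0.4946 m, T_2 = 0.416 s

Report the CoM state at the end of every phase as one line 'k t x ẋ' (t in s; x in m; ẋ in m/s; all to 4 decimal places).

1 0.6270 0.2648 0.4252
2 1.0430 0.2857 -0.3117

phase 1: p=0.1574, T=0.627, ωT=1.892349, cosh=3.392826, sinh=3.242108; start (x,ẋ)=(0.065000, 0.391800) → end (x,ẋ)=(0.264783, 0.425174)
phase 2: p=0.4946, T=0.416, ωT=1.255530, cosh=1.897311, sinh=1.612386; start (x,ẋ)=(0.264783, 0.425174) → end (x,ẋ)=(0.285710, -0.311680)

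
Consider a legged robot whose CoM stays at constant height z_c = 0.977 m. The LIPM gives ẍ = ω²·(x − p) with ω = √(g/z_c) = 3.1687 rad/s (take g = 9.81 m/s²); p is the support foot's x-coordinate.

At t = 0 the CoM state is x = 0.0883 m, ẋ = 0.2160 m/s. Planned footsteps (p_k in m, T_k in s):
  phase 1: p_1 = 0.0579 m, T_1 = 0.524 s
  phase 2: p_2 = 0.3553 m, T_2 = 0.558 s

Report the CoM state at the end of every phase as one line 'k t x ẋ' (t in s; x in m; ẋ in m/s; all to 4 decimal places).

phase 1: p=0.0579, T=0.524, ωT=1.660399, cosh=2.725736, sinh=2.535673; start (x,ẋ)=(0.088300, 0.216000) → end (x,ẋ)=(0.313611, 0.833016)
phase 2: p=0.3553, T=0.558, ωT=1.768135, cosh=3.015282, sinh=2.844631; start (x,ẋ)=(0.313611, 0.833016) → end (x,ẋ)=(0.977418, 2.136003)

1 0.5240 0.3136 0.8330
2 1.0820 0.9774 2.1360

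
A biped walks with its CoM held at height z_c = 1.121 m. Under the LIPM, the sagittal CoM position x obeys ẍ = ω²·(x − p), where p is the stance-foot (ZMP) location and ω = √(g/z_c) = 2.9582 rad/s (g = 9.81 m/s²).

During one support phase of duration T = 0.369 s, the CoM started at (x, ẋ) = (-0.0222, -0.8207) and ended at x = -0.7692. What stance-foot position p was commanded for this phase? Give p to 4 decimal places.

p = 0.5564

ωT = 2.9582·0.369 = 1.091576; cosh(ωT) = 1.657326, sinh(ωT) = 1.321639
x(T) = p + (x₀−p)·cosh(ωT) + (ẋ₀/ω)·sinh(ωT) ⇒ p·(1 − cosh) = x(T) − x₀·cosh − (ẋ₀/ω)·sinh
numerator   = -0.7692 − (-0.0222)·1.657326 − (-0.8207/2.9582)·1.321639 = -0.365742
denominator = 1 − 1.657326 = -0.657326
p = -0.365742 / -0.657326 = 0.5564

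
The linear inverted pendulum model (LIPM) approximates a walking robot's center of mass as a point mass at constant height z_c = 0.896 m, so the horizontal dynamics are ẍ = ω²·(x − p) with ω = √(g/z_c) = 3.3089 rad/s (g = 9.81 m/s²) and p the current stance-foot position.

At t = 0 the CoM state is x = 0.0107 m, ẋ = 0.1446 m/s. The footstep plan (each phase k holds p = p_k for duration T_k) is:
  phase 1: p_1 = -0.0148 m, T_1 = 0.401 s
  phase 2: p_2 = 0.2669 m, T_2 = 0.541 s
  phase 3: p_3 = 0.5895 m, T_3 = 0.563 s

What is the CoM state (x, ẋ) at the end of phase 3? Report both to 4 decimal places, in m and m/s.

x = -0.8811, ẋ = -4.6758

phase 1: p=-0.0148, T=0.401, ωT=1.326869, cosh=2.017265, sinh=1.751958; start (x,ẋ)=(0.010700, 0.144600) → end (x,ẋ)=(0.113201, 0.439521)
phase 2: p=0.2669, T=0.541, ωT=1.790115, cosh=3.078541, sinh=2.911600; start (x,ẋ)=(0.113201, 0.439521) → end (x,ẋ)=(0.180481, -0.127677)
phase 3: p=0.5895, T=0.563, ωT=1.862911, cosh=3.298841, sinh=3.143621; start (x,ẋ)=(0.180481, -0.127677) → end (x,ẋ)=(-0.881090, -4.675778)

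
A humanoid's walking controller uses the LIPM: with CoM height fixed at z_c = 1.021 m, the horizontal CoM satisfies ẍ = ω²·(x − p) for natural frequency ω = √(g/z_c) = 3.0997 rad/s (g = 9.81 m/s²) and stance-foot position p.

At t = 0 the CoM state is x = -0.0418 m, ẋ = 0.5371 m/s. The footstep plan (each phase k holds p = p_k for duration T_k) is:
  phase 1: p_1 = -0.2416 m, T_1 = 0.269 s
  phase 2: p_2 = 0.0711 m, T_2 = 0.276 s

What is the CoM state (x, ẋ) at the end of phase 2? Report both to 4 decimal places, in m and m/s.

phase 1: p=-0.2416, T=0.269, ωT=0.833819, cosh=1.368241, sinh=0.933854; start (x,ẋ)=(-0.041800, 0.537100) → end (x,ẋ)=(0.193588, 1.313236)
phase 2: p=0.0711, T=0.276, ωT=0.855517, cosh=1.388827, sinh=0.963764; start (x,ẋ)=(0.193588, 1.313236) → end (x,ẋ)=(0.649528, 2.189776)

x = 0.6495, ẋ = 2.1898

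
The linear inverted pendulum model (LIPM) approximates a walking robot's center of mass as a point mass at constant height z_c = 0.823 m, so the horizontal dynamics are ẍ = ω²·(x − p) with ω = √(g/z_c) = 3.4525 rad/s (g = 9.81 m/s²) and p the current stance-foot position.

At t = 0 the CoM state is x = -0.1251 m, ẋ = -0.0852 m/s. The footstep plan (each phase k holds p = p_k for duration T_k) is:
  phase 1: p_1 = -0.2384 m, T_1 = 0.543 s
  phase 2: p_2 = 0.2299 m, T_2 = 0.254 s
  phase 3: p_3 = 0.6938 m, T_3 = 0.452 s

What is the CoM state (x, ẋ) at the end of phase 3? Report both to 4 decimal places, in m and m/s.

phase 1: p=-0.2384, T=0.543, ωT=1.874708, cosh=3.336156, sinh=3.182756; start (x,ẋ)=(-0.125100, -0.085200) → end (x,ẋ)=(0.061043, 0.960753)
phase 2: p=0.2299, T=0.254, ωT=0.876935, cosh=1.409789, sinh=0.993733; start (x,ẋ)=(0.061043, 0.960753) → end (x,ẋ)=(0.268381, 0.775134)
phase 3: p=0.6938, T=0.452, ωT=1.560530, cosh=2.485684, sinh=2.275660; start (x,ẋ)=(0.268381, 0.775134) → end (x,ẋ)=(0.147259, -1.415659)

x = 0.1473, ẋ = -1.4157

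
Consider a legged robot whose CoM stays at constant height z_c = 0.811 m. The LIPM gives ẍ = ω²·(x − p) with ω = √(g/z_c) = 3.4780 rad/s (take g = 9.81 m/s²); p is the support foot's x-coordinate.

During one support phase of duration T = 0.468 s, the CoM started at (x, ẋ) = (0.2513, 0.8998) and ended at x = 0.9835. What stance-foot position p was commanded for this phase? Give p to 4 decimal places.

p = 0.1912

ωT = 3.4780·0.468 = 1.627704; cosh(ωT) = 2.644275, sinh(ωT) = 2.447895
x(T) = p + (x₀−p)·cosh(ωT) + (ẋ₀/ω)·sinh(ωT) ⇒ p·(1 − cosh) = x(T) − x₀·cosh − (ẋ₀/ω)·sinh
numerator   = 0.9835 − (0.2513)·2.644275 − (0.8998/3.4780)·2.447895 = -0.314306
denominator = 1 − 2.644275 = -1.644275
p = -0.314306 / -1.644275 = 0.1912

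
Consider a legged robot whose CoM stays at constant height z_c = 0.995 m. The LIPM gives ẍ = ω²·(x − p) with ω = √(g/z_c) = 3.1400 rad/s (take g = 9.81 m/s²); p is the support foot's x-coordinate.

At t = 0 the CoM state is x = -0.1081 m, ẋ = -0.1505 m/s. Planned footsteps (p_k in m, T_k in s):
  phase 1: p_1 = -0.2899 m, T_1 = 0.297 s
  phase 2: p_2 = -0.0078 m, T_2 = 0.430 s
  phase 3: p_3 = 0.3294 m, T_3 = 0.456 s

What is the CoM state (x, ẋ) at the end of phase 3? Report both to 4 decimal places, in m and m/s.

x = 0.0463, ẋ = -0.5986

phase 1: p=-0.2899, T=0.297, ωT=0.932580, cosh=1.467297, sinh=1.073760; start (x,ẋ)=(-0.108100, -0.150500) → end (x,ẋ)=(-0.074611, 0.392130)
phase 2: p=-0.0078, T=0.430, ωT=1.350200, cosh=2.058693, sinh=1.799504; start (x,ẋ)=(-0.074611, 0.392130) → end (x,ẋ)=(0.079383, 0.429765)
phase 3: p=0.3294, T=0.456, ωT=1.431840, cosh=2.212632, sinh=1.973763; start (x,ẋ)=(0.079383, 0.429765) → end (x,ẋ)=(0.046349, -0.598597)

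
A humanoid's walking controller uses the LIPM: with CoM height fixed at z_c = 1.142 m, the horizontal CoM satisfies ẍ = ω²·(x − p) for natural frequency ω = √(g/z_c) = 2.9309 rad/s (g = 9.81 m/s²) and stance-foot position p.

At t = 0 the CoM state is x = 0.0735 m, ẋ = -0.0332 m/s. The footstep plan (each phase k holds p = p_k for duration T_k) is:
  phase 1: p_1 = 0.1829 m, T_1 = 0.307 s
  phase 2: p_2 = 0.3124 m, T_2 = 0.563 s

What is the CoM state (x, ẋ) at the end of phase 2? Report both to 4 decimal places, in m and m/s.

phase 1: p=0.1829, T=0.307, ωT=0.899786, cosh=1.432867, sinh=1.026210; start (x,ẋ)=(0.073500, -0.033200) → end (x,ẋ)=(0.014520, -0.376616)
phase 2: p=0.3124, T=0.563, ωT=1.650097, cosh=2.699757, sinh=2.507726; start (x,ẋ)=(0.014520, -0.376616) → end (x,ẋ)=(-0.814043, -3.206159)

x = -0.8140, ẋ = -3.2062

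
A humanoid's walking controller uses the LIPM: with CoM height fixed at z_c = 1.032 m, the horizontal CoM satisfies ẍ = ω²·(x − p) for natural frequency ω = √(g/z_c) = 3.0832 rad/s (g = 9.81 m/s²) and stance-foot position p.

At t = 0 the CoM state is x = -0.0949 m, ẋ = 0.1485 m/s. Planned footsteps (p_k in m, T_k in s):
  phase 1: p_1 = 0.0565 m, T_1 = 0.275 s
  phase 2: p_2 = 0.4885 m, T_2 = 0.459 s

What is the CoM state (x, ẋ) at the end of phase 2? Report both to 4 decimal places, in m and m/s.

phase 1: p=0.0565, T=0.275, ωT=0.847880, cosh=1.381507, sinh=0.953185; start (x,ẋ)=(-0.094900, 0.148500) → end (x,ẋ)=(-0.106751, -0.239790)
phase 2: p=0.4885, T=0.459, ωT=1.415189, cosh=2.180072, sinh=1.937192; start (x,ẋ)=(-0.106751, -0.239790) → end (x,ẋ)=(-0.959850, -4.078043)

x = -0.9599, ẋ = -4.0780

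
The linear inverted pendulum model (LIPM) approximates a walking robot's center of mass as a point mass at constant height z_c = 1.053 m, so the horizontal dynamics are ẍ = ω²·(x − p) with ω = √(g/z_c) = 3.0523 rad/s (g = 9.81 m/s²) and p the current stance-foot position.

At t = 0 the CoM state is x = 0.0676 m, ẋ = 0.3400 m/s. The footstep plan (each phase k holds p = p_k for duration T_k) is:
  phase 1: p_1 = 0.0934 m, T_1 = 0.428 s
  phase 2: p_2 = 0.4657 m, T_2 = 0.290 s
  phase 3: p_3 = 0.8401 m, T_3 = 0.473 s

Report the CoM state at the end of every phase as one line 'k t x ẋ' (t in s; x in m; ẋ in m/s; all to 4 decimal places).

phase 1: p=0.0934, T=0.428, ωT=1.306384, cosh=1.981798, sinh=1.711000; start (x,ẋ)=(0.067600, 0.340000) → end (x,ẋ)=(0.232860, 0.539071)
phase 2: p=0.4657, T=0.290, ωT=0.885167, cosh=1.418017, sinh=1.005372; start (x,ẋ)=(0.232860, 0.539071) → end (x,ẋ)=(0.313090, 0.049898)
phase 3: p=0.8401, T=0.473, ωT=1.443738, cosh=2.236273, sinh=2.000229; start (x,ẋ)=(0.313090, 0.049898) → end (x,ẋ)=(-0.305740, -3.105971)

1 0.4280 0.2329 0.5391
2 0.7180 0.3131 0.0499
3 1.1910 -0.3057 -3.1060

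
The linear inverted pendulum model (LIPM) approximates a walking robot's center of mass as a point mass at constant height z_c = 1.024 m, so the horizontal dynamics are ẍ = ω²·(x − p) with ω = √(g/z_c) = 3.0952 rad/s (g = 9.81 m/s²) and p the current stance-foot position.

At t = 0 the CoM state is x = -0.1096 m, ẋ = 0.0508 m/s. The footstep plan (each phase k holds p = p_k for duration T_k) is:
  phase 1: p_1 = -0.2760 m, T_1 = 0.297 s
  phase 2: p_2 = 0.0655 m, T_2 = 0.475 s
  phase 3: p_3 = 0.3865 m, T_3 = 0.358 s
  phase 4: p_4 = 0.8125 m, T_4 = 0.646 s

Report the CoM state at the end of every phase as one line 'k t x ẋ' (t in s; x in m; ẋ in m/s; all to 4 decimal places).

1 0.2970 -0.0169 0.6168
2 0.7720 0.2874 0.8872
3 1.1300 0.6068 1.0760
4 1.7760 1.2991 1.7381

phase 1: p=-0.2760, T=0.297, ωT=0.919274, cosh=1.453139, sinh=1.054331; start (x,ẋ)=(-0.109600, 0.050800) → end (x,ẋ)=(-0.016893, 0.616843)
phase 2: p=0.0655, T=0.475, ωT=1.470220, cosh=2.290033, sinh=2.060159; start (x,ẋ)=(-0.016893, 0.616843) → end (x,ẋ)=(0.287386, 0.887202)
phase 3: p=0.3865, T=0.358, ωT=1.108082, cosh=1.679367, sinh=1.349176; start (x,ẋ)=(0.287386, 0.887202) → end (x,ẋ)=(0.606776, 1.076042)
phase 4: p=0.8125, T=0.646, ωT=1.999499, cosh=3.760380, sinh=3.624977; start (x,ẋ)=(0.606776, 1.076042) → end (x,ẋ)=(1.299119, 1.738101)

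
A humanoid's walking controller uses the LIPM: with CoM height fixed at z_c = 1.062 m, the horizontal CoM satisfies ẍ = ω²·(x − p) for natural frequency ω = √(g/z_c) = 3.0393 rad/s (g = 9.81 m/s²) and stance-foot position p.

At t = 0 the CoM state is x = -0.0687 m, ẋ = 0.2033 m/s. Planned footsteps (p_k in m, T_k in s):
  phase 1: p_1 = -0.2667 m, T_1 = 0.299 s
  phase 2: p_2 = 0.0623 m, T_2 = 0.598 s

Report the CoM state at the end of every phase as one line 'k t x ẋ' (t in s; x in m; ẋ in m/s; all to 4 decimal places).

phase 1: p=-0.2667, T=0.299, ωT=0.908751, cosh=1.442124, sinh=1.039097; start (x,ẋ)=(-0.068700, 0.203300) → end (x,ẋ)=(0.088346, 0.918493)
phase 2: p=0.0623, T=0.598, ωT=1.817501, cosh=3.159444, sinh=2.997013; start (x,ẋ)=(0.088346, 0.918493) → end (x,ẋ)=(1.050305, 3.139177)

1 0.2990 0.0883 0.9185
2 0.8970 1.0503 3.1392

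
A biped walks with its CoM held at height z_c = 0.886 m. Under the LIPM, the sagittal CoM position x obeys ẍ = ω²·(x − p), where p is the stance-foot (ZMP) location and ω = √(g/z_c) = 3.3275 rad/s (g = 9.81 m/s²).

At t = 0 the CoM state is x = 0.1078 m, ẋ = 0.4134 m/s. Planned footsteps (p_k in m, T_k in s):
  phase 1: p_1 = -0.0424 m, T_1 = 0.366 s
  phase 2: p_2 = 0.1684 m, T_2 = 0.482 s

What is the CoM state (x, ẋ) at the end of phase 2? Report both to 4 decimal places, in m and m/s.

x = 1.9300, ẋ = 5.9976

phase 1: p=-0.0424, T=0.366, ωT=1.217865, cosh=1.837912, sinh=1.542051; start (x,ẋ)=(0.107800, 0.413400) → end (x,ẋ)=(0.425235, 1.530496)
phase 2: p=0.1684, T=0.482, ωT=1.603855, cosh=2.586641, sinh=2.385522; start (x,ẋ)=(0.425235, 1.530496) → end (x,ẋ)=(1.929969, 5.997554)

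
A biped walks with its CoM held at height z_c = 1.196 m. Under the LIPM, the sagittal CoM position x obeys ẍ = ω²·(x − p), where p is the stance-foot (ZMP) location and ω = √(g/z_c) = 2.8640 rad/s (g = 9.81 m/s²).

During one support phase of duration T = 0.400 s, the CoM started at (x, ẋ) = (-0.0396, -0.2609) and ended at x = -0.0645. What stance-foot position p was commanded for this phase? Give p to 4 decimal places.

ωT = 2.8640·0.400 = 1.145600; cosh(ωT) = 1.731180, sinh(ωT) = 1.413147
x(T) = p + (x₀−p)·cosh(ωT) + (ẋ₀/ω)·sinh(ωT) ⇒ p·(1 − cosh) = x(T) − x₀·cosh − (ẋ₀/ω)·sinh
numerator   = -0.0645 − (-0.0396)·1.731180 − (-0.2609/2.8640)·1.413147 = 0.132787
denominator = 1 − 1.731180 = -0.731180
p = 0.132787 / -0.731180 = -0.1816

p = -0.1816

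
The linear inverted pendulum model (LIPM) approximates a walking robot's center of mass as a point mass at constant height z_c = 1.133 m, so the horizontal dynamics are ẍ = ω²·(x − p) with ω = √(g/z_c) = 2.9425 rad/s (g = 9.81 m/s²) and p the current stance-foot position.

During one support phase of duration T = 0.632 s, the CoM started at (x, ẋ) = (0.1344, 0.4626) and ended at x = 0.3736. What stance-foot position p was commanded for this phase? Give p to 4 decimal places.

p = 0.2451

ωT = 2.9425·0.632 = 1.859660; cosh(ωT) = 3.288639, sinh(ωT) = 3.132914
x(T) = p + (x₀−p)·cosh(ωT) + (ẋ₀/ω)·sinh(ωT) ⇒ p·(1 − cosh) = x(T) − x₀·cosh − (ẋ₀/ω)·sinh
numerator   = 0.3736 − (0.1344)·3.288639 − (0.4626/2.9425)·3.132914 = -0.560929
denominator = 1 − 3.288639 = -2.288639
p = -0.560929 / -2.288639 = 0.2451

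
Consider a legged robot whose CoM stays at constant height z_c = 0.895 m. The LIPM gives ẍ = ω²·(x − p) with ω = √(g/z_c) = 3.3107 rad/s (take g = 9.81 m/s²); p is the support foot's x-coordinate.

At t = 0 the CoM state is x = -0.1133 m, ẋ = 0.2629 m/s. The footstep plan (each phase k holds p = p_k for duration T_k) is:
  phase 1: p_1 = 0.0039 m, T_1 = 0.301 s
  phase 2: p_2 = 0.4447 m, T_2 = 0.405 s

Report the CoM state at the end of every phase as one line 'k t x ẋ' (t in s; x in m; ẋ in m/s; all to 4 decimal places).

phase 1: p=0.0039, T=0.301, ωT=0.996521, cosh=1.539001, sinh=1.169839; start (x,ẋ)=(-0.113300, 0.262900) → end (x,ẋ)=(-0.083575, -0.049311)
phase 2: p=0.4447, T=0.405, ωT=1.340834, cosh=2.041928, sinh=1.780300; start (x,ẋ)=(-0.083575, -0.049311) → end (x,ẋ)=(-0.660516, -3.214363)

1 0.3010 -0.0836 -0.0493
2 0.7060 -0.6605 -3.2144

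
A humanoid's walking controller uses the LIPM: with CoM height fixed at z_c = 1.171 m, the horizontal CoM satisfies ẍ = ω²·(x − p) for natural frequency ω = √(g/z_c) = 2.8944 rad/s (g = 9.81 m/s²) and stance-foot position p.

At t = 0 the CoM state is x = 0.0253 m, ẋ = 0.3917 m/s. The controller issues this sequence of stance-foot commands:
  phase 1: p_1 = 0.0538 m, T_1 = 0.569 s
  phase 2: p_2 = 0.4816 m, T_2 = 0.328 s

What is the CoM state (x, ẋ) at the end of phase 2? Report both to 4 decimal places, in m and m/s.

phase 1: p=0.0538, T=0.569, ωT=1.646914, cosh=2.691789, sinh=2.499145; start (x,ẋ)=(0.025300, 0.391700) → end (x,ẋ)=(0.315294, 0.848218)
phase 2: p=0.4816, T=0.328, ωT=0.949363, cosh=1.485525, sinh=1.098538; start (x,ẋ)=(0.315294, 0.848218) → end (x,ẋ)=(0.556480, 0.731262)

x = 0.5565, ẋ = 0.7313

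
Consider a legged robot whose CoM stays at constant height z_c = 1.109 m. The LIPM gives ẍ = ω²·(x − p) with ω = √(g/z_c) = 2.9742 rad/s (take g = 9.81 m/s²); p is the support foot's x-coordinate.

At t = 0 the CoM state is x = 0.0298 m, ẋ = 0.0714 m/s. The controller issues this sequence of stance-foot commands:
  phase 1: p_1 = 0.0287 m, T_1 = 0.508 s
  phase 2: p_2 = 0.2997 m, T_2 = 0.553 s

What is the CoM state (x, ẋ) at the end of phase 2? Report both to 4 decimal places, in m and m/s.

x = -0.1342, ẋ = -1.1320

phase 1: p=0.0287, T=0.508, ωT=1.510894, cosh=2.375745, sinh=2.155033; start (x,ẋ)=(0.029800, 0.071400) → end (x,ẋ)=(0.083048, 0.176679)
phase 2: p=0.2997, T=0.553, ωT=1.644733, cosh=2.686344, sinh=2.493280; start (x,ẋ)=(0.083048, 0.176679) → end (x,ẋ)=(-0.134192, -1.131966)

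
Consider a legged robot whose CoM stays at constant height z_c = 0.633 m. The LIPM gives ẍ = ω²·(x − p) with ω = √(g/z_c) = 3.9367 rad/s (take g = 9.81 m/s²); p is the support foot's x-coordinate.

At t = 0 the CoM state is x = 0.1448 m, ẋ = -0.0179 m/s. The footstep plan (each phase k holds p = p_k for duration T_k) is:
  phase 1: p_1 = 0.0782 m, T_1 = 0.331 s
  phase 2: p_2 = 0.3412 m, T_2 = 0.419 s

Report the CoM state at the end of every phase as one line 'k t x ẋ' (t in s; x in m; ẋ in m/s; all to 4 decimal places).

phase 1: p=0.0782, T=0.331, ωT=1.303048, cosh=1.976100, sinh=1.704397; start (x,ẋ)=(0.144800, -0.017900) → end (x,ẋ)=(0.202058, 0.411494)
phase 2: p=0.3412, T=0.419, ωT=1.649477, cosh=2.698205, sinh=2.506054; start (x,ẋ)=(0.202058, 0.411494) → end (x,ẋ)=(0.227719, -0.262418)

1 0.3310 0.2021 0.4115
2 0.7500 0.2277 -0.2624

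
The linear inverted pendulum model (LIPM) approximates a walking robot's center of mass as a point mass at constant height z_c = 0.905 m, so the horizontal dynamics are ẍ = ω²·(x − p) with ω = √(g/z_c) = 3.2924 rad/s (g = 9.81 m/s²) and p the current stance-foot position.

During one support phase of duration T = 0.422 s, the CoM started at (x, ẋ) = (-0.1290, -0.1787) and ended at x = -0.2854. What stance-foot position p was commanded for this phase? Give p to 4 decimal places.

ωT = 3.2924·0.422 = 1.389393; cosh(ωT) = 2.130820, sinh(ωT) = 1.881593
x(T) = p + (x₀−p)·cosh(ωT) + (ẋ₀/ω)·sinh(ωT) ⇒ p·(1 − cosh) = x(T) − x₀·cosh − (ẋ₀/ω)·sinh
numerator   = -0.2854 − (-0.1290)·2.130820 − (-0.1787/3.2924)·1.881593 = 0.091602
denominator = 1 − 2.130820 = -1.130820
p = 0.091602 / -1.130820 = -0.0810

p = -0.0810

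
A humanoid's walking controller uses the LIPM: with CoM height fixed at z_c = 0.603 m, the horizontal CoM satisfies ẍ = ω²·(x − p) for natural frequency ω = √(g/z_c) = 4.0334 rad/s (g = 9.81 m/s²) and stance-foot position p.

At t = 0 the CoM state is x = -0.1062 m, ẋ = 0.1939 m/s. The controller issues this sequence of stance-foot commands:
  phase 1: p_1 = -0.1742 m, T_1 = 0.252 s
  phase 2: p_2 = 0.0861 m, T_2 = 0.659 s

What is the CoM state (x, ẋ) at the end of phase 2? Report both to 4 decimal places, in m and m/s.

phase 1: p=-0.1742, T=0.252, ωT=1.016417, cosh=1.562582, sinh=1.200693; start (x,ẋ)=(-0.106200, 0.193900) → end (x,ẋ)=(-0.010223, 0.632300)
phase 2: p=0.0861, T=0.659, ωT=2.658011, cosh=7.168982, sinh=7.098894; start (x,ẋ)=(-0.010223, 0.632300) → end (x,ẋ)=(0.508430, 1.774970)

x = 0.5084, ẋ = 1.7750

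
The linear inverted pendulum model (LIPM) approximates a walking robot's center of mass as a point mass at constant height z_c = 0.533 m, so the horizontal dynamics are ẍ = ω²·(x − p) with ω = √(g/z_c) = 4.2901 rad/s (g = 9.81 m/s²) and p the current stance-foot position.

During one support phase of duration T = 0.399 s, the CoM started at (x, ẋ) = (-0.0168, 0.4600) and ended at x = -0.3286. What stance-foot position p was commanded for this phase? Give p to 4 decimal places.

ωT = 4.2901·0.399 = 1.711750; cosh(ωT) = 2.859597, sinh(ωT) = 2.679048
x(T) = p + (x₀−p)·cosh(ωT) + (ẋ₀/ω)·sinh(ωT) ⇒ p·(1 − cosh) = x(T) − x₀·cosh − (ẋ₀/ω)·sinh
numerator   = -0.3286 − (-0.0168)·2.859597 − (0.4600/4.2901)·2.679048 = -0.567816
denominator = 1 − 2.859597 = -1.859597
p = -0.567816 / -1.859597 = 0.3053

p = 0.3053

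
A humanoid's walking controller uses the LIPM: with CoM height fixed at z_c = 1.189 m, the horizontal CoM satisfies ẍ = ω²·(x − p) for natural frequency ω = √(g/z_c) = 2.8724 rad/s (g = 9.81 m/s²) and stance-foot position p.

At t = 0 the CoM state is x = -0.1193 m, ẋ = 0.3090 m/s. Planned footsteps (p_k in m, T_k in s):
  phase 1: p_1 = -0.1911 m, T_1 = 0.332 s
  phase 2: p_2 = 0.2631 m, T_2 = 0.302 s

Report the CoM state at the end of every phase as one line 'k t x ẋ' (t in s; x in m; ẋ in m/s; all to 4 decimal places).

1 0.3320 0.0348 0.6884
2 0.6340 0.1783 0.3210

phase 1: p=-0.1911, T=0.332, ωT=0.953637, cosh=1.490234, sinh=1.104897; start (x,ẋ)=(-0.119300, 0.309000) → end (x,ẋ)=(0.034759, 0.688354)
phase 2: p=0.2631, T=0.302, ωT=0.867465, cosh=1.400441, sinh=0.980426; start (x,ẋ)=(0.034759, 0.688354) → end (x,ẋ)=(0.178275, 0.320950)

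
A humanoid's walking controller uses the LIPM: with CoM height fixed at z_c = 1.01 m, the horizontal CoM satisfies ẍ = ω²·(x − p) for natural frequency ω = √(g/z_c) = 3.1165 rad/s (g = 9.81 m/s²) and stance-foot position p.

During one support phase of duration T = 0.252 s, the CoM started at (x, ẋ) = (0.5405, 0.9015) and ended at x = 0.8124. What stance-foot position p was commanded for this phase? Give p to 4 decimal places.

ωT = 3.1165·0.252 = 0.785358; cosh(ωT) = 1.324574, sinh(ωT) = 0.868618
x(T) = p + (x₀−p)·cosh(ωT) + (ẋ₀/ω)·sinh(ωT) ⇒ p·(1 − cosh) = x(T) − x₀·cosh − (ẋ₀/ω)·sinh
numerator   = 0.8124 − (0.5405)·1.324574 − (0.9015/3.1165)·0.868618 = -0.154795
denominator = 1 − 1.324574 = -0.324574
p = -0.154795 / -0.324574 = 0.4769

p = 0.4769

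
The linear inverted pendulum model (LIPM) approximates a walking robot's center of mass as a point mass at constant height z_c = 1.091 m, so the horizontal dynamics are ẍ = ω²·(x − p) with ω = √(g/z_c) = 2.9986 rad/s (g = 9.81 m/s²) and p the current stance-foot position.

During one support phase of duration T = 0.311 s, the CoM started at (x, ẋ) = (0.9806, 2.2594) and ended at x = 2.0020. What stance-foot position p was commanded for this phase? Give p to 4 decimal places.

p = 0.5262

ωT = 2.9986·0.311 = 0.932565; cosh(ωT) = 1.467280, sinh(ωT) = 1.073737
x(T) = p + (x₀−p)·cosh(ωT) + (ẋ₀/ω)·sinh(ωT) ⇒ p·(1 − cosh) = x(T) − x₀·cosh − (ẋ₀/ω)·sinh
numerator   = 2.0020 − (0.9806)·1.467280 − (2.2594/2.9986)·1.073737 = -0.245860
denominator = 1 − 1.467280 = -0.467280
p = -0.245860 / -0.467280 = 0.5262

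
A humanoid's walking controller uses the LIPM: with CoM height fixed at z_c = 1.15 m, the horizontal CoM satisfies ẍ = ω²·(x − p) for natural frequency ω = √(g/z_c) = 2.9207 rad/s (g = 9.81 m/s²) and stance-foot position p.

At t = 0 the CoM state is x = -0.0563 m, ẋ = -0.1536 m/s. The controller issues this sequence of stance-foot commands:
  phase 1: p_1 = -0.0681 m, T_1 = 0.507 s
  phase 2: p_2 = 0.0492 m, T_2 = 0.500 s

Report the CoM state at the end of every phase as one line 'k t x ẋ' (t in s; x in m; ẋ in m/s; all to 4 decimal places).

1 0.5070 -0.1504 -0.2833
2 1.0070 -0.6016 -1.8311

phase 1: p=-0.0681, T=0.507, ωT=1.480795, cosh=2.311948, sinh=2.084491; start (x,ẋ)=(-0.056300, -0.153600) → end (x,ẋ)=(-0.150443, -0.283275)
phase 2: p=0.0492, T=0.500, ωT=1.460350, cosh=2.269811, sinh=2.037656; start (x,ẋ)=(-0.150443, -0.283275) → end (x,ẋ)=(-0.601581, -1.831130)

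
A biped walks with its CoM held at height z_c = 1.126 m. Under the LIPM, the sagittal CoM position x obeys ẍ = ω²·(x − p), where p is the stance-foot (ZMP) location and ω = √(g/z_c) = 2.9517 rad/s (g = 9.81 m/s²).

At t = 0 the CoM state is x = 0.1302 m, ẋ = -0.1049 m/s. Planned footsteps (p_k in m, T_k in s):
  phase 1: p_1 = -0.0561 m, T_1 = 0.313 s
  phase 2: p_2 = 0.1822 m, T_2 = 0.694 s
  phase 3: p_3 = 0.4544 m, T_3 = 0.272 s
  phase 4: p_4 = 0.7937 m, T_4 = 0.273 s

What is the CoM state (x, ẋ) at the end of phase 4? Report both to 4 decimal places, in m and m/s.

phase 1: p=-0.0561, T=0.313, ωT=0.923882, cosh=1.458013, sinh=1.061038; start (x,ẋ)=(0.130200, -0.104900) → end (x,ẋ)=(0.177820, 0.430521)
phase 2: p=0.1822, T=0.694, ωT=2.048480, cosh=3.942516, sinh=3.813585; start (x,ẋ)=(0.177820, 0.430521) → end (x,ẋ)=(0.721162, 1.648029)
phase 3: p=0.4544, T=0.272, ωT=0.802862, cosh=1.339983, sinh=0.891938; start (x,ẋ)=(0.721162, 1.648029) → end (x,ẋ)=(1.309854, 2.910644)
phase 4: p=0.7937, T=0.273, ωT=0.805814, cosh=1.342621, sinh=0.895897; start (x,ẋ)=(1.309854, 2.910644) → end (x,ẋ)=(2.370135, 5.272820)

x = 2.3701, ẋ = 5.2728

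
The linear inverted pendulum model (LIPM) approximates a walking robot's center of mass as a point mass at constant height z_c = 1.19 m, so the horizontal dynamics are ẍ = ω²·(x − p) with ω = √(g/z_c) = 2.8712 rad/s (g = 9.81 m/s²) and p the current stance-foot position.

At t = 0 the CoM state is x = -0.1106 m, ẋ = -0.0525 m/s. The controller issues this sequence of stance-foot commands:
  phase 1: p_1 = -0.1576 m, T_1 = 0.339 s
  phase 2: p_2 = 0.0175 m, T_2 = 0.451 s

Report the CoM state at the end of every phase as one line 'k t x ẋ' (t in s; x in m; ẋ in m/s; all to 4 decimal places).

1 0.3390 -0.1073 0.0737
2 0.7900 -0.1840 -0.4602

phase 1: p=-0.1576, T=0.339, ωT=0.973337, cosh=1.512291, sinh=1.134471; start (x,ẋ)=(-0.110600, -0.052500) → end (x,ẋ)=(-0.107266, 0.073697)
phase 2: p=0.0175, T=0.451, ωT=1.294911, cosh=1.962297, sinh=1.688375; start (x,ẋ)=(-0.107266, 0.073697) → end (x,ẋ)=(-0.183991, -0.460208)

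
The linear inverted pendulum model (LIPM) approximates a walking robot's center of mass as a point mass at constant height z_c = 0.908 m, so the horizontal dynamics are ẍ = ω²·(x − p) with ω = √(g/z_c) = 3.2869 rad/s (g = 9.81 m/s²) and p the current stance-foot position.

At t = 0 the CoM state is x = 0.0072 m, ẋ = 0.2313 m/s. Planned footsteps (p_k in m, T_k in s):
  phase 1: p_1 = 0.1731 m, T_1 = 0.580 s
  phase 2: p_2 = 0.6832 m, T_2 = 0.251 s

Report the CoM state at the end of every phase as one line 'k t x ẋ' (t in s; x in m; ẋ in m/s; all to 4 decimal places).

phase 1: p=0.1731, T=0.580, ωT=1.906402, cosh=3.438724, sinh=3.290110; start (x,ẋ)=(0.007200, 0.231300) → end (x,ẋ)=(-0.165858, -0.998709)
phase 2: p=0.6832, T=0.251, ωT=0.825012, cosh=1.360069, sinh=0.921839; start (x,ẋ)=(-0.165858, -0.998709) → end (x,ẋ)=(-0.751675, -3.930955)

1 0.5800 -0.1659 -0.9987
2 0.8310 -0.7517 -3.9310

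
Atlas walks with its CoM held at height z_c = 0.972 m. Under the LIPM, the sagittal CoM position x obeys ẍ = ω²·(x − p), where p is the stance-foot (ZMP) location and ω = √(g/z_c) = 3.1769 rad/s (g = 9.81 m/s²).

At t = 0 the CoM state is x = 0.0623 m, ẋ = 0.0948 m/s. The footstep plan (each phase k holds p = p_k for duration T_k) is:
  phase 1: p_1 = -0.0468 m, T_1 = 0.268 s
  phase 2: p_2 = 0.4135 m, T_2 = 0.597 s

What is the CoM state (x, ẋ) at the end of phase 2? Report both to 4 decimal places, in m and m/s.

x = -0.0675, ẋ = -1.3248

phase 1: p=-0.0468, T=0.268, ωT=0.851409, cosh=1.384880, sinh=0.958067; start (x,ẋ)=(0.062300, 0.094800) → end (x,ẋ)=(0.132879, 0.463352)
phase 2: p=0.4135, T=0.597, ωT=1.896609, cosh=3.406670, sinh=3.256593; start (x,ẋ)=(0.132879, 0.463352) → end (x,ẋ)=(-0.067506, -1.324776)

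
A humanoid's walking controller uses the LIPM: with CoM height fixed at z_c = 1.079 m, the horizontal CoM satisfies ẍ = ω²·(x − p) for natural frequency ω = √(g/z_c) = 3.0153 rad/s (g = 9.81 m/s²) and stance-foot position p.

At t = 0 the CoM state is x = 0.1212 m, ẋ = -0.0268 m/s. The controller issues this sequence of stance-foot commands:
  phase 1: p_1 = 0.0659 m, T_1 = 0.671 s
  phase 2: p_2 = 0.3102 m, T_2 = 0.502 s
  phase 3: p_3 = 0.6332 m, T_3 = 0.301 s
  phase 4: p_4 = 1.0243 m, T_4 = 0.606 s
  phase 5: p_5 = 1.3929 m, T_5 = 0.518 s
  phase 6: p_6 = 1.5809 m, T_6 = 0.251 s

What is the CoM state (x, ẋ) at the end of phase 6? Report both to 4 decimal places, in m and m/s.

x = -0.2428, ẋ = -5.0978

phase 1: p=0.0659, T=0.671, ωT=2.023266, cosh=3.847605, sinh=3.715382; start (x,ẋ)=(0.121200, -0.026800) → end (x,ẋ)=(0.245650, 0.516410)
phase 2: p=0.3102, T=0.502, ωT=1.513681, cosh=2.381760, sinh=2.161662; start (x,ẋ)=(0.245650, 0.516410) → end (x,ẋ)=(0.526671, 0.809225)
phase 3: p=0.6332, T=0.301, ωT=0.907605, cosh=1.440935, sinh=1.037446; start (x,ẋ)=(0.526671, 0.809225) → end (x,ẋ)=(0.758121, 0.832795)
phase 4: p=1.0243, T=0.606, ωT=1.827272, cosh=3.188877, sinh=3.028025; start (x,ẋ)=(0.758121, 0.832795) → end (x,ẋ)=(1.011797, 0.225357)
phase 5: p=1.3929, T=0.518, ωT=1.561925, cosh=2.488862, sinh=2.279130; start (x,ẋ)=(1.011797, 0.225357) → end (x,ẋ)=(0.614724, -2.058157)
phase 6: p=1.5809, T=0.251, ωT=0.756840, cosh=1.300339, sinh=0.831192; start (x,ẋ)=(0.614724, -2.058157) → end (x,ẋ)=(-0.242803, -5.097820)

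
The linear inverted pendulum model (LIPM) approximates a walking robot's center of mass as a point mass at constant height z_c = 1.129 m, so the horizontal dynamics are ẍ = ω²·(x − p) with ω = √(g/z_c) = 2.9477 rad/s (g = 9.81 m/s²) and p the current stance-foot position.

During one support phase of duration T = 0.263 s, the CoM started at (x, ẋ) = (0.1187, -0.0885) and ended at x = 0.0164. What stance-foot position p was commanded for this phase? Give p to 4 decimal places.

p = 0.3613

ωT = 2.9477·0.263 = 0.775245; cosh(ωT) = 1.315858, sinh(ωT) = 0.855267
x(T) = p + (x₀−p)·cosh(ωT) + (ẋ₀/ω)·sinh(ωT) ⇒ p·(1 − cosh) = x(T) − x₀·cosh − (ẋ₀/ω)·sinh
numerator   = 0.0164 − (0.1187)·1.315858 − (-0.0885/2.9477)·0.855267 = -0.114114
denominator = 1 − 1.315858 = -0.315858
p = -0.114114 / -0.315858 = 0.3613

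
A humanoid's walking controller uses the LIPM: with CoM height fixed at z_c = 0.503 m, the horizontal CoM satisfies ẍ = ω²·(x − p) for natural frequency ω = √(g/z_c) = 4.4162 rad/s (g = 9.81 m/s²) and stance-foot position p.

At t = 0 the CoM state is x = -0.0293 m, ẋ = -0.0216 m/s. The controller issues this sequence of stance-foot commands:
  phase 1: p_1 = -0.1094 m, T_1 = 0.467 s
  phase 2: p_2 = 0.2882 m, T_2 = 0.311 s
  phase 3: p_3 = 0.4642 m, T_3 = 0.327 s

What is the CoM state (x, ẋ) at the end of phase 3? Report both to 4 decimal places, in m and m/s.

x = 1.6813, ẋ = 5.6605

phase 1: p=-0.1094, T=0.467, ωT=2.062365, cosh=3.995852, sinh=3.868699; start (x,ẋ)=(-0.029300, -0.021600) → end (x,ẋ)=(0.191746, 1.282194)
phase 2: p=0.2882, T=0.311, ωT=1.373438, cosh=2.101070, sinh=1.847835; start (x,ẋ)=(0.191746, 1.282194) → end (x,ẋ)=(0.622041, 1.906871)
phase 3: p=0.4642, T=0.327, ωT=1.444097, cosh=2.236992, sinh=2.001033; start (x,ẋ)=(0.622041, 1.906871) → end (x,ẋ)=(1.681315, 5.660488)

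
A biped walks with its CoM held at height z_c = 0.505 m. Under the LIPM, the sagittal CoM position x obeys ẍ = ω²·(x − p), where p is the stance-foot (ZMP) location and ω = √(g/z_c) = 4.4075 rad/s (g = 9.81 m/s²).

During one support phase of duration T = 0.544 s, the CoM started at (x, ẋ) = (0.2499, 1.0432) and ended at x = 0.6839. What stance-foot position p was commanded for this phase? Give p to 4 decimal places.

ωT = 4.4075·0.544 = 2.397680; cosh(ωT) = 5.544280, sinh(ωT) = 5.453352
x(T) = p + (x₀−p)·cosh(ωT) + (ẋ₀/ω)·sinh(ωT) ⇒ p·(1 − cosh) = x(T) − x₀·cosh − (ẋ₀/ω)·sinh
numerator   = 0.6839 − (0.2499)·5.544280 − (1.0432/4.4075)·5.453352 = -1.992356
denominator = 1 − 5.544280 = -4.544280
p = -1.992356 / -4.544280 = 0.4384

p = 0.4384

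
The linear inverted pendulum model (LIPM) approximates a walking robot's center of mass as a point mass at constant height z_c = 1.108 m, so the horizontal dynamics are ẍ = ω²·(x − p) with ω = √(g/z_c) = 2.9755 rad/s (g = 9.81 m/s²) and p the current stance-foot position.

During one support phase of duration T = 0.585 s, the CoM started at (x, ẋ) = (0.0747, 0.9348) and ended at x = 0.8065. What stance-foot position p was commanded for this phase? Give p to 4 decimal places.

ωT = 2.9755·0.585 = 1.740667; cosh(ωT) = 2.938275, sinh(ωT) = 2.762872
x(T) = p + (x₀−p)·cosh(ωT) + (ẋ₀/ω)·sinh(ωT) ⇒ p·(1 − cosh) = x(T) − x₀·cosh − (ẋ₀/ω)·sinh
numerator   = 0.8065 − (0.0747)·2.938275 − (0.9348/2.9755)·2.762872 = -0.280989
denominator = 1 − 2.938275 = -1.938275
p = -0.280989 / -1.938275 = 0.1450

p = 0.1450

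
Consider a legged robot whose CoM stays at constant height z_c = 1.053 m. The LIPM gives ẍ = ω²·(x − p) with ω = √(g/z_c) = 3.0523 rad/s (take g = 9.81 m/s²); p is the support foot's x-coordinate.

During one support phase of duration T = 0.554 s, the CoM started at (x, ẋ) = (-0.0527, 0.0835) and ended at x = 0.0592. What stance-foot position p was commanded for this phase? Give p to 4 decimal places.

p = -0.0750

ωT = 3.0523·0.554 = 1.690974; cosh(ωT) = 2.804551, sinh(ωT) = 2.620212
x(T) = p + (x₀−p)·cosh(ωT) + (ẋ₀/ω)·sinh(ωT) ⇒ p·(1 − cosh) = x(T) − x₀·cosh − (ẋ₀/ω)·sinh
numerator   = 0.0592 − (-0.0527)·2.804551 − (0.0835/3.0523)·2.620212 = 0.135320
denominator = 1 − 2.804551 = -1.804551
p = 0.135320 / -1.804551 = -0.0750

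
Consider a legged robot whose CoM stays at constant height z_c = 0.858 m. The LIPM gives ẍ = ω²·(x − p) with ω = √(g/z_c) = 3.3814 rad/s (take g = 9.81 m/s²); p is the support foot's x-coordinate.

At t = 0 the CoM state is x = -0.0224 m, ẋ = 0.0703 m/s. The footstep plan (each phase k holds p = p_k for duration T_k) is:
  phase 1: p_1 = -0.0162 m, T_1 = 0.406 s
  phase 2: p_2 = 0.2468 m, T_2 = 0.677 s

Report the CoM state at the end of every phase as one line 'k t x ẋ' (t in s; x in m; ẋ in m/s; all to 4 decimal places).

1 0.4060 0.0092 0.1089
2 1.0830 -0.7803 -3.3806

phase 1: p=-0.0162, T=0.406, ωT=1.372848, cosh=2.099980, sinh=1.846596; start (x,ẋ)=(-0.022400, 0.070300) → end (x,ẋ)=(0.009171, 0.108915)
phase 2: p=0.2468, T=0.677, ωT=2.289208, cosh=4.984232, sinh=4.882886; start (x,ẋ)=(0.009171, 0.108915) → end (x,ẋ)=(-0.780319, -3.380627)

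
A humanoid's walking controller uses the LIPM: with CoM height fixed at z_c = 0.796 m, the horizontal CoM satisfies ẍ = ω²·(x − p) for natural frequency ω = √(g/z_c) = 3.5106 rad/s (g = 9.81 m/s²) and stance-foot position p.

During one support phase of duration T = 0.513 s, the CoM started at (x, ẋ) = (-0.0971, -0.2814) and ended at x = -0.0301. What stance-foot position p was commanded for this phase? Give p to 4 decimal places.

p = -0.2407

ωT = 3.5106·0.513 = 1.800938; cosh(ωT) = 3.110234, sinh(ωT) = 2.945090
x(T) = p + (x₀−p)·cosh(ωT) + (ẋ₀/ω)·sinh(ωT) ⇒ p·(1 − cosh) = x(T) − x₀·cosh − (ẋ₀/ω)·sinh
numerator   = -0.0301 − (-0.0971)·3.110234 − (-0.2814/3.5106)·2.945090 = 0.507974
denominator = 1 − 3.110234 = -2.110234
p = 0.507974 / -2.110234 = -0.2407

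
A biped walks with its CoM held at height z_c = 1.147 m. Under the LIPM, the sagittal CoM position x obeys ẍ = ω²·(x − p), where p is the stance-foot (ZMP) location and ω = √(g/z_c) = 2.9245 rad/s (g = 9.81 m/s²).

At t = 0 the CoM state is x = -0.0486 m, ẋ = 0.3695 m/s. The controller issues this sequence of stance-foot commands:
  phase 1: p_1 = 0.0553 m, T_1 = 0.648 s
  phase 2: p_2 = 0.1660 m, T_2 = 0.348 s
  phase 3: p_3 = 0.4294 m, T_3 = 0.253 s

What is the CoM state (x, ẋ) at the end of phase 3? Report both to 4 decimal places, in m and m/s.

x = 0.1900, ẋ = -0.2592

phase 1: p=0.0553, T=0.648, ωT=1.895076, cosh=3.401680, sinh=3.251374; start (x,ẋ)=(-0.048600, 0.369500) → end (x,ẋ)=(0.112665, 0.268973)
phase 2: p=0.1660, T=0.348, ωT=1.017726, cosh=1.564156, sinh=1.202740; start (x,ẋ)=(0.112665, 0.268973) → end (x,ẋ)=(0.193194, 0.233113)
phase 3: p=0.4294, T=0.253, ωT=0.739899, cosh=1.286443, sinh=0.809280; start (x,ẋ)=(0.193194, 0.233113) → end (x,ẋ)=(0.190043, -0.259151)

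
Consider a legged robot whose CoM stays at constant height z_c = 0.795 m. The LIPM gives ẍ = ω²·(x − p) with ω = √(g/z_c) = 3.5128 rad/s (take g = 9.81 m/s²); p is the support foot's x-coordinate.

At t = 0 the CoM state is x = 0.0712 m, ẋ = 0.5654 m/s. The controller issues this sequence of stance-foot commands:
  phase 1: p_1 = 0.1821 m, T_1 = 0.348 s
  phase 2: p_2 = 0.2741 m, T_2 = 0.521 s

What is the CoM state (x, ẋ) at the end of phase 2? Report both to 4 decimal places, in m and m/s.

x = 0.5033, ẋ = 0.9022

phase 1: p=0.1821, T=0.348, ωT=1.222454, cosh=1.845009, sinh=1.550503; start (x,ẋ)=(0.071200, 0.565400) → end (x,ẋ)=(0.227048, 0.439140)
phase 2: p=0.2741, T=0.521, ωT=1.830169, cosh=3.197663, sinh=3.037276; start (x,ẋ)=(0.227048, 0.439140) → end (x,ẋ)=(0.503339, 0.902211)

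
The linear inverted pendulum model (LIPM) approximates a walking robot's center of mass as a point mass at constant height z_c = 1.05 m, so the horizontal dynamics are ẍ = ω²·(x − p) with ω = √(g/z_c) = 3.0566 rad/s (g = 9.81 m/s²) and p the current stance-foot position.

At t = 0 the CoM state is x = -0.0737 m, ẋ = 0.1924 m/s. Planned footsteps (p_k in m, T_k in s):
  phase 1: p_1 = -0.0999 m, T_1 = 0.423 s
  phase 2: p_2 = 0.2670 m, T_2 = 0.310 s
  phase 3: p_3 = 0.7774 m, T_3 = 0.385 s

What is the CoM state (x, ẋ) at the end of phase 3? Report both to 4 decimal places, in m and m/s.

phase 1: p=-0.0999, T=0.423, ωT=1.292942, cosh=1.958976, sinh=1.684514; start (x,ẋ)=(-0.073700, 0.192400) → end (x,ẋ)=(0.057458, 0.511808)
phase 2: p=0.2670, T=0.310, ωT=0.947546, cosh=1.483532, sinh=1.095840; start (x,ẋ)=(0.057458, 0.511808) → end (x,ẋ)=(0.139629, 0.057413)
phase 3: p=0.7774, T=0.385, ωT=1.176791, cosh=1.776107, sinh=1.467841; start (x,ẋ)=(0.139629, 0.057413) → end (x,ẋ)=(-0.327778, -2.759452)

x = -0.3278, ẋ = -2.7595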